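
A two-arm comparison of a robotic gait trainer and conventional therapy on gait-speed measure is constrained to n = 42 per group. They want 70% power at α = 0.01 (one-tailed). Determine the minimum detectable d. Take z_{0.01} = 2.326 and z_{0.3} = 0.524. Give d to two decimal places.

d_min ≈ 0.62

For two independent groups of n = 42 each: d_min = (z_{α} + z_β)·√(2/n).
z-sum = 2.326 + 0.524 = 2.850.
d_min = 2.850 × √(2/42) = 2.850 × 0.2182 = 0.622.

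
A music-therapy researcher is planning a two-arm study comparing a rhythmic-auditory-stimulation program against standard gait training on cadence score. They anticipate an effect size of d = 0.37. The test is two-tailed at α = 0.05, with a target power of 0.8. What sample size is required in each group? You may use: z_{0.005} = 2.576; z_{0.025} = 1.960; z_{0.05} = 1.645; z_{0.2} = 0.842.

n = 115 per group

For two independent groups with equal n: n = 2·((z_{α/2} + z_β) / d)².
z_{α/2} + z_β = 1.960 + 0.842 = 2.802.
n = 2 × (2.802 / 0.37)² = 2 × 7.573² = 2 × 57.35 = 114.7.
Round up to the next whole participant.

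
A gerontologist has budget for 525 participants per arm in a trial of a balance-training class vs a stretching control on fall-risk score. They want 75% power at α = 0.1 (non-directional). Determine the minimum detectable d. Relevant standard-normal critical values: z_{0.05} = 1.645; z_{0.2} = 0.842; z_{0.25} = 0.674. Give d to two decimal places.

d_min ≈ 0.14

For two independent groups of n = 525 each: d_min = (z_{α/2} + z_β)·√(2/n).
z-sum = 1.645 + 0.674 = 2.319.
d_min = 2.319 × √(2/525) = 2.319 × 0.0617 = 0.143.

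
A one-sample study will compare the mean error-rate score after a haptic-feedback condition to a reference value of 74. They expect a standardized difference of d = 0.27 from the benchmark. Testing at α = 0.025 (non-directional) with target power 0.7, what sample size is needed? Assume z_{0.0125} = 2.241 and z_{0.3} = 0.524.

For a one-sample test: n = ((z_{α/2} + z_β) / d)².
z_{α/2} + z_β = 2.241 + 0.524 = 2.765.
n = (2.765 / 0.27)² = 10.241² = 104.87.
Round up.

n = 105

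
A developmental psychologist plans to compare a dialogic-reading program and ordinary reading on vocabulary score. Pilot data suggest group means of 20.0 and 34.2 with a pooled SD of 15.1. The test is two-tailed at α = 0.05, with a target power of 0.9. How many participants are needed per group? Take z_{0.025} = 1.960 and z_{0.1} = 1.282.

Cohen's d = |M₁ − M₂| / SD_pooled = |20.0 − 34.2| / 15.1 = 14.2 / 15.1 = 0.940.
For two independent groups with equal n: n = 2·((z_{α/2} + z_β) / d)².
z_{α/2} + z_β = 1.960 + 1.282 = 3.242.
n = 2 × (3.242 / 0.940)² = 2 × 3.449² = 2 × 11.90 = 23.8.
Round up to the next whole participant.

n = 24 per group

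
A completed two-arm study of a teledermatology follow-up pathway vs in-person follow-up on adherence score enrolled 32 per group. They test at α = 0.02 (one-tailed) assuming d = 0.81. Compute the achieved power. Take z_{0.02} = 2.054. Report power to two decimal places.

For two equal groups, power = Φ(d·√(n/2) − z_{α}).
d·√(n/2) = 0.81 × √(32/2) = 0.81 × 4.000 = 3.240.
z_β = 3.240 − 2.054 = 1.186.
Power = Φ(1.186) = 0.882.

power ≈ 0.88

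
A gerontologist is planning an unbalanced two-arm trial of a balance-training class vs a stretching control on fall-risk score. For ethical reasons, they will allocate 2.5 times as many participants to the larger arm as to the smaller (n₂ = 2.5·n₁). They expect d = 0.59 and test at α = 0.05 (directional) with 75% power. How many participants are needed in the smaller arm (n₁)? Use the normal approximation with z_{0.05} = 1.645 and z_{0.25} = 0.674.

With allocation ratio k = n₂/n₁ = 2.5, Var(x̄₁−x̄₂) = σ²(1/n₁ + 1/(k·n₁)) = σ²·(k+1)/(k·n₁).
So n₁ = (1 + 1/k)·((z_{α} + z_β)/d)² = 1.400 × (2.319/0.59)².
n₁ = 1.400 × 15.45 = 21.6.
Round up: n₁ = 22, giving n₂ = 2.5 × 22 = 55.

n₁ = 22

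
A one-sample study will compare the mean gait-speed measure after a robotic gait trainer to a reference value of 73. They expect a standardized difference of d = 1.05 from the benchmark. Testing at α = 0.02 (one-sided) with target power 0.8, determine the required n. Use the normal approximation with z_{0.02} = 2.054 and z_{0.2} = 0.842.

n = 8

For a one-sample test: n = ((z_{α} + z_β) / d)².
z_{α} + z_β = 2.054 + 0.842 = 2.896.
n = (2.896 / 1.05)² = 2.758² = 7.61.
Round up.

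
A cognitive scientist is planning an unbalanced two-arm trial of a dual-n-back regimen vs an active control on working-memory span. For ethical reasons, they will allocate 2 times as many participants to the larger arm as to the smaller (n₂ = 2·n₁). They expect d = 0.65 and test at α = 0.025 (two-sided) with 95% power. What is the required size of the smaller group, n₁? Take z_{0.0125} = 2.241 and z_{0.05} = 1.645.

With allocation ratio k = n₂/n₁ = 2, Var(x̄₁−x̄₂) = σ²(1/n₁ + 1/(k·n₁)) = σ²·(k+1)/(k·n₁).
So n₁ = (1 + 1/k)·((z_{α/2} + z_β)/d)² = 1.500 × (3.886/0.65)².
n₁ = 1.500 × 35.74 = 53.6.
Round up: n₁ = 54, giving n₂ = 2 × 54 = 108.

n₁ = 54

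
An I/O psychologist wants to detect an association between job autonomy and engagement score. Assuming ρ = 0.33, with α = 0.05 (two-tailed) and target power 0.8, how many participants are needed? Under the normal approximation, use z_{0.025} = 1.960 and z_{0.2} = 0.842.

Fisher's z: C = ½·ln((1+r)/(1−r)) = ½·ln(1.9851) = 0.3428.
n = ((z_{α/2} + z_β)/C)² + 3.
(1.960 + 0.842) / 0.3428 = 2.802 / 0.3428 = 8.174.
n = 8.174² + 3 = 66.81 + 3 = 69.8.
Round up.

n = 70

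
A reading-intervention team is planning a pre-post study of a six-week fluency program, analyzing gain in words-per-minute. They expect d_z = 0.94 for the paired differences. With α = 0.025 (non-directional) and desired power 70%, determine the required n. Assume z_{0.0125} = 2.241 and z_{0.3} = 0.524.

For a paired (one-sample on differences) test: n = ((z_{α/2} + z_β) / d)².
z_{α/2} + z_β = 2.241 + 0.524 = 2.765.
n = (2.765 / 0.94)² = 2.941² = 8.65.
Round up.

n = 9 pairs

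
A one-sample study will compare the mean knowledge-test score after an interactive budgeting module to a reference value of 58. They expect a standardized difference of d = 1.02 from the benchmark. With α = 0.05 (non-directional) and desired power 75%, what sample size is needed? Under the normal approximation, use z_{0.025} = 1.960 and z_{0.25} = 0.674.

n = 7

For a one-sample test: n = ((z_{α/2} + z_β) / d)².
z_{α/2} + z_β = 1.960 + 0.674 = 2.634.
n = (2.634 / 1.02)² = 2.582² = 6.67.
Round up.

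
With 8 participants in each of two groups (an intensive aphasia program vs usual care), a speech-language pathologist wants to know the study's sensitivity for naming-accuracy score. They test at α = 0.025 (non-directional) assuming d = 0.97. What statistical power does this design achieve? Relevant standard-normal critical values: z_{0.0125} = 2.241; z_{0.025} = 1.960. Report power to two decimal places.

For two equal groups, power = Φ(d·√(n/2) − z_{α/2}).
d·√(n/2) = 0.97 × √(8/2) = 0.97 × 2.000 = 1.940.
z_β = 1.940 − 2.241 = -0.301.
Power = Φ(-0.301) = 0.382.

power ≈ 0.38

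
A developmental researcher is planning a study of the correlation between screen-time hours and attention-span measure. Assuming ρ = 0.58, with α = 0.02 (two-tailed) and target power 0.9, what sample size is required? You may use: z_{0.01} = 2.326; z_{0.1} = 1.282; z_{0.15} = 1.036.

Fisher's z: C = ½·ln((1+r)/(1−r)) = ½·ln(3.7619) = 0.6625.
n = ((z_{α/2} + z_β)/C)² + 3.
(2.326 + 1.282) / 0.6625 = 3.608 / 0.6625 = 5.446.
n = 5.446² + 3 = 29.66 + 3 = 32.7.
Round up.

n = 33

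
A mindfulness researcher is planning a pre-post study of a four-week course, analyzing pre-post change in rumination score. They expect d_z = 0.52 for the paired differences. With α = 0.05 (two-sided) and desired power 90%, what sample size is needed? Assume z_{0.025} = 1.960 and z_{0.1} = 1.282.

For a paired (one-sample on differences) test: n = ((z_{α/2} + z_β) / d)².
z_{α/2} + z_β = 1.960 + 1.282 = 3.242.
n = (3.242 / 0.52)² = 6.235² = 38.87.
Round up.

n = 39 pairs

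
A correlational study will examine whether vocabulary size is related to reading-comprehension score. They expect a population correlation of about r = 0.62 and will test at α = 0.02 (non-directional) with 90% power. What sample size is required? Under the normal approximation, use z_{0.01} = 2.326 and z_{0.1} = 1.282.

Fisher's z: C = ½·ln((1+r)/(1−r)) = ½·ln(4.2632) = 0.7250.
n = ((z_{α/2} + z_β)/C)² + 3.
(2.326 + 1.282) / 0.7250 = 3.608 / 0.7250 = 4.977.
n = 4.977² + 3 = 24.77 + 3 = 27.8.
Round up.

n = 28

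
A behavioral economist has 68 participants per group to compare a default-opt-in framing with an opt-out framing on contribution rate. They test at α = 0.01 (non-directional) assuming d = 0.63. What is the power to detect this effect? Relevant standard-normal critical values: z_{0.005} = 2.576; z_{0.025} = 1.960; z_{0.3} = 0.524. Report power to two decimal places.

For two equal groups, power = Φ(d·√(n/2) − z_{α/2}).
d·√(n/2) = 0.63 × √(68/2) = 0.63 × 5.831 = 3.673.
z_β = 3.673 − 2.576 = 1.097.
Power = Φ(1.097) = 0.864.

power ≈ 0.86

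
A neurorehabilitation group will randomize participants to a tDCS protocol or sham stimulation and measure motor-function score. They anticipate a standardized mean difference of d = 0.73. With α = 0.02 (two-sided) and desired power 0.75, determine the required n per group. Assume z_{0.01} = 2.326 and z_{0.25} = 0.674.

n = 34 per group

For two independent groups with equal n: n = 2·((z_{α/2} + z_β) / d)².
z_{α/2} + z_β = 2.326 + 0.674 = 3.000.
n = 2 × (3.000 / 0.73)² = 2 × 4.110² = 2 × 16.89 = 33.8.
Round up to the next whole participant.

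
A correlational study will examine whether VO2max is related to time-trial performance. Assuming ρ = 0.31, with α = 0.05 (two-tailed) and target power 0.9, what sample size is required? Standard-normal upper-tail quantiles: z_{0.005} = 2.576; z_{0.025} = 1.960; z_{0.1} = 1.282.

n = 106

Fisher's z: C = ½·ln((1+r)/(1−r)) = ½·ln(1.8986) = 0.3205.
n = ((z_{α/2} + z_β)/C)² + 3.
(1.960 + 1.282) / 0.3205 = 3.242 / 0.3205 = 10.115.
n = 10.115² + 3 = 102.32 + 3 = 105.3.
Round up.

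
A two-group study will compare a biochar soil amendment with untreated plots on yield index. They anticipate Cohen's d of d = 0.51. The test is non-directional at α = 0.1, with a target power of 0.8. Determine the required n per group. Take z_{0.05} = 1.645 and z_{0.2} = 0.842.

For two independent groups with equal n: n = 2·((z_{α/2} + z_β) / d)².
z_{α/2} + z_β = 1.645 + 0.842 = 2.487.
n = 2 × (2.487 / 0.51)² = 2 × 4.876² = 2 × 23.78 = 47.6.
Round up to the next whole participant.

n = 48 per group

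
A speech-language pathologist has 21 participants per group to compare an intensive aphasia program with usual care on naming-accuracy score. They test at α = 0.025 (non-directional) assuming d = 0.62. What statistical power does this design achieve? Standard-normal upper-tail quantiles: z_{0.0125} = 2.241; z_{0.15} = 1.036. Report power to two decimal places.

power ≈ 0.41

For two equal groups, power = Φ(d·√(n/2) − z_{α/2}).
d·√(n/2) = 0.62 × √(21/2) = 0.62 × 3.240 = 2.009.
z_β = 2.009 − 2.241 = -0.232.
Power = Φ(-0.232) = 0.408.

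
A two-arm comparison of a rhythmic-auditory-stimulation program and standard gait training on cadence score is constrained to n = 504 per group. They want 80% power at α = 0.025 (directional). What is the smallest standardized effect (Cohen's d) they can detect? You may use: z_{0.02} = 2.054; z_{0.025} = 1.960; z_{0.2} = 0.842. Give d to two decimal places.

d_min ≈ 0.18

For two independent groups of n = 504 each: d_min = (z_{α} + z_β)·√(2/n).
z-sum = 1.960 + 0.842 = 2.802.
d_min = 2.802 × √(2/504) = 2.802 × 0.0630 = 0.177.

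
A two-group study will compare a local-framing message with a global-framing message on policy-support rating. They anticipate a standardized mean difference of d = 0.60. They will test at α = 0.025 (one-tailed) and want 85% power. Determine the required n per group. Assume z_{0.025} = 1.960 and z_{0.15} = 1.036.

For two independent groups with equal n: n = 2·((z_{α} + z_β) / d)².
z_{α} + z_β = 1.960 + 1.036 = 2.996.
n = 2 × (2.996 / 0.60)² = 2 × 4.993² = 2 × 24.93 = 49.9.
Round up to the next whole participant.

n = 50 per group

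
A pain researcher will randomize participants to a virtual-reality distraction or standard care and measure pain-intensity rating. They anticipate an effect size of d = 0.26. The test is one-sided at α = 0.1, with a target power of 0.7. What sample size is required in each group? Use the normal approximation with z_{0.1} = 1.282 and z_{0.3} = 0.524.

n = 97 per group

For two independent groups with equal n: n = 2·((z_{α} + z_β) / d)².
z_{α} + z_β = 1.282 + 0.524 = 1.806.
n = 2 × (1.806 / 0.26)² = 2 × 6.946² = 2 × 48.25 = 96.5.
Round up to the next whole participant.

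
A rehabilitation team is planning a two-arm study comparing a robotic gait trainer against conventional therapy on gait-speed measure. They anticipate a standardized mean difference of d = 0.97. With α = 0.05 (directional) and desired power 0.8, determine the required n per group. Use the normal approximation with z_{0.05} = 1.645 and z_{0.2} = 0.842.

For two independent groups with equal n: n = 2·((z_{α} + z_β) / d)².
z_{α} + z_β = 1.645 + 0.842 = 2.487.
n = 2 × (2.487 / 0.97)² = 2 × 2.564² = 2 × 6.57 = 13.1.
Round up to the next whole participant.

n = 14 per group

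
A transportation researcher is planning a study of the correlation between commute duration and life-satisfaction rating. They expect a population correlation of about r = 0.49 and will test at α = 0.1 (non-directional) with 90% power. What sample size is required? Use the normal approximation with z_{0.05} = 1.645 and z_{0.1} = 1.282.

Fisher's z: C = ½·ln((1+r)/(1−r)) = ½·ln(2.9216) = 0.5361.
n = ((z_{α/2} + z_β)/C)² + 3.
(1.645 + 1.282) / 0.5361 = 2.927 / 0.5361 = 5.460.
n = 5.460² + 3 = 29.81 + 3 = 32.8.
Round up.

n = 33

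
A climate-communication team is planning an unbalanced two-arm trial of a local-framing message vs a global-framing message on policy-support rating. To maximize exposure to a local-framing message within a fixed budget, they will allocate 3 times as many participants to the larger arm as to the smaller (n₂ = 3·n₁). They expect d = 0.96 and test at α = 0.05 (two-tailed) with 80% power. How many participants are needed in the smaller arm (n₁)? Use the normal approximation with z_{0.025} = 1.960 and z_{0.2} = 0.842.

With allocation ratio k = n₂/n₁ = 3, Var(x̄₁−x̄₂) = σ²(1/n₁ + 1/(k·n₁)) = σ²·(k+1)/(k·n₁).
So n₁ = (1 + 1/k)·((z_{α/2} + z_β)/d)² = 1.333 × (2.802/0.96)².
n₁ = 1.333 × 8.52 = 11.4.
Round up: n₁ = 12, giving n₂ = 3 × 12 = 36.

n₁ = 12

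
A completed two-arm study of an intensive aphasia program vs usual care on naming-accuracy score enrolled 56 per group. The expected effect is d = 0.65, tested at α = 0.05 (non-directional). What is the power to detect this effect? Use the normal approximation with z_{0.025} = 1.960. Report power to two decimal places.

power ≈ 0.93

For two equal groups, power = Φ(d·√(n/2) − z_{α/2}).
d·√(n/2) = 0.65 × √(56/2) = 0.65 × 5.292 = 3.439.
z_β = 3.439 − 1.960 = 1.479.
Power = Φ(1.479) = 0.930.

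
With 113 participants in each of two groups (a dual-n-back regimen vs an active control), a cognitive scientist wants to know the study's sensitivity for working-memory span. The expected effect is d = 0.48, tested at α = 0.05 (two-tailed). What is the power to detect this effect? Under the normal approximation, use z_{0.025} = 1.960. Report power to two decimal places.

For two equal groups, power = Φ(d·√(n/2) − z_{α/2}).
d·√(n/2) = 0.48 × √(113/2) = 0.48 × 7.517 = 3.608.
z_β = 3.608 − 1.960 = 1.648.
Power = Φ(1.648) = 0.950.

power ≈ 0.95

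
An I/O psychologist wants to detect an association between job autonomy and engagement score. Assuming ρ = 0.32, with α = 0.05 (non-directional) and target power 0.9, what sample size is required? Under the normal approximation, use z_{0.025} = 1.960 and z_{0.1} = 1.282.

Fisher's z: C = ½·ln((1+r)/(1−r)) = ½·ln(1.9412) = 0.3316.
n = ((z_{α/2} + z_β)/C)² + 3.
(1.960 + 1.282) / 0.3316 = 3.242 / 0.3316 = 9.777.
n = 9.777² + 3 = 95.59 + 3 = 98.6.
Round up.

n = 99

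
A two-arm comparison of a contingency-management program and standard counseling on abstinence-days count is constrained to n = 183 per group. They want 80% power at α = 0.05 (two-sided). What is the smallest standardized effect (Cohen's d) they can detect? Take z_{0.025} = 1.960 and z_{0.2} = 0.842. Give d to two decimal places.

d_min ≈ 0.29

For two independent groups of n = 183 each: d_min = (z_{α/2} + z_β)·√(2/n).
z-sum = 1.960 + 0.842 = 2.802.
d_min = 2.802 × √(2/183) = 2.802 × 0.1045 = 0.293.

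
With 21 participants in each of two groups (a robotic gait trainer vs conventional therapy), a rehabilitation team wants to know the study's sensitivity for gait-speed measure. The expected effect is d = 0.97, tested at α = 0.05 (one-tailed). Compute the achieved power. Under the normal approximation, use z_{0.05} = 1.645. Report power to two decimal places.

power ≈ 0.93

For two equal groups, power = Φ(d·√(n/2) − z_{α}).
d·√(n/2) = 0.97 × √(21/2) = 0.97 × 3.240 = 3.143.
z_β = 3.143 − 1.645 = 1.498.
Power = Φ(1.498) = 0.933.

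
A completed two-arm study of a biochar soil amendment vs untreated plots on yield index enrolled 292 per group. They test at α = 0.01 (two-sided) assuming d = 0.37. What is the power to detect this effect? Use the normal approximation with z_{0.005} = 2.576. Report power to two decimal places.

power ≈ 0.97

For two equal groups, power = Φ(d·√(n/2) − z_{α/2}).
d·√(n/2) = 0.37 × √(292/2) = 0.37 × 12.083 = 4.471.
z_β = 4.471 − 2.576 = 1.895.
Power = Φ(1.895) = 0.971.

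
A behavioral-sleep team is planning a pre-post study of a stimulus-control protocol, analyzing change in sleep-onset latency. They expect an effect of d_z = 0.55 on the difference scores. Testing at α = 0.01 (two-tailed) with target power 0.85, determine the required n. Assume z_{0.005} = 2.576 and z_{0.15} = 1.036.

n = 44 pairs

For a paired (one-sample on differences) test: n = ((z_{α/2} + z_β) / d)².
z_{α/2} + z_β = 2.576 + 1.036 = 3.612.
n = (3.612 / 0.55)² = 6.567² = 43.13.
Round up.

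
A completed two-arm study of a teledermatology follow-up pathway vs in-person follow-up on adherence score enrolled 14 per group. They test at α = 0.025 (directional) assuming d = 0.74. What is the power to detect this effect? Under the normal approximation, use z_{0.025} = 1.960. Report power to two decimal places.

power ≈ 0.50

For two equal groups, power = Φ(d·√(n/2) − z_{α}).
d·√(n/2) = 0.74 × √(14/2) = 0.74 × 2.646 = 1.958.
z_β = 1.958 − 1.960 = -0.002.
Power = Φ(-0.002) = 0.499.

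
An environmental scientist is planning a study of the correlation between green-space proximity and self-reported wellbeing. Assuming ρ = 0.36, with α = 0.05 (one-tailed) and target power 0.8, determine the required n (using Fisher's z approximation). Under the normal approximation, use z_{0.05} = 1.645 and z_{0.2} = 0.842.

Fisher's z: C = ½·ln((1+r)/(1−r)) = ½·ln(2.1250) = 0.3769.
n = ((z_{α} + z_β)/C)² + 3.
(1.645 + 0.842) / 0.3769 = 2.487 / 0.3769 = 6.599.
n = 6.599² + 3 = 43.54 + 3 = 46.5.
Round up.

n = 47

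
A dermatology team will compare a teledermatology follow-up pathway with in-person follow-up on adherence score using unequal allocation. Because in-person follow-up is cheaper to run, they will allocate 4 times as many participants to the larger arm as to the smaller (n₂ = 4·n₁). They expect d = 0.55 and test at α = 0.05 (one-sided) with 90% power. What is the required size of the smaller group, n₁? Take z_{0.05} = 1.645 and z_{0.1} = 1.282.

With allocation ratio k = n₂/n₁ = 4, Var(x̄₁−x̄₂) = σ²(1/n₁ + 1/(k·n₁)) = σ²·(k+1)/(k·n₁).
So n₁ = (1 + 1/k)·((z_{α} + z_β)/d)² = 1.250 × (2.927/0.55)².
n₁ = 1.250 × 28.32 = 35.4.
Round up: n₁ = 36, giving n₂ = 4 × 36 = 144.

n₁ = 36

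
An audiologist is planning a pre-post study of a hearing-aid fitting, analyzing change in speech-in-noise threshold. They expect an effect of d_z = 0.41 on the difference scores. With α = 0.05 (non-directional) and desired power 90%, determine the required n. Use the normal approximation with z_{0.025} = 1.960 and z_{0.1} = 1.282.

For a paired (one-sample on differences) test: n = ((z_{α/2} + z_β) / d)².
z_{α/2} + z_β = 1.960 + 1.282 = 3.242.
n = (3.242 / 0.41)² = 7.907² = 62.53.
Round up.

n = 63 pairs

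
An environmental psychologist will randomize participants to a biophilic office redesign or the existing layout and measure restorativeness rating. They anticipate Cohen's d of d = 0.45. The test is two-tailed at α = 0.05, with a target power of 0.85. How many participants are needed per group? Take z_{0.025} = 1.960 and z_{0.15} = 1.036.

For two independent groups with equal n: n = 2·((z_{α/2} + z_β) / d)².
z_{α/2} + z_β = 1.960 + 1.036 = 2.996.
n = 2 × (2.996 / 0.45)² = 2 × 6.658² = 2 × 44.33 = 88.7.
Round up to the next whole participant.

n = 89 per group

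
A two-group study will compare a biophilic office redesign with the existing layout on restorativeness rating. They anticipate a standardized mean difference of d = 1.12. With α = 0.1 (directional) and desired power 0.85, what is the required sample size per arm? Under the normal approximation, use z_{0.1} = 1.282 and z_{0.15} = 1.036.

For two independent groups with equal n: n = 2·((z_{α} + z_β) / d)².
z_{α} + z_β = 1.282 + 1.036 = 2.318.
n = 2 × (2.318 / 1.12)² = 2 × 2.070² = 2 × 4.28 = 8.6.
Round up to the next whole participant.

n = 9 per group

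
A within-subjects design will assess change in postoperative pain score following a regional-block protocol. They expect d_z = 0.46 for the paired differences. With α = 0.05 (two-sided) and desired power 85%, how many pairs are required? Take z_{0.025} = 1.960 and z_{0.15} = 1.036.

For a paired (one-sample on differences) test: n = ((z_{α/2} + z_β) / d)².
z_{α/2} + z_β = 1.960 + 1.036 = 2.996.
n = (2.996 / 0.46)² = 6.513² = 42.42.
Round up.

n = 43 pairs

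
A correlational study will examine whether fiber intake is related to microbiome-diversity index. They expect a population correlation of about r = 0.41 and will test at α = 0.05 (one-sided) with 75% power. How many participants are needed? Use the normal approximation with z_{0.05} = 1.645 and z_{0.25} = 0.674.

Fisher's z: C = ½·ln((1+r)/(1−r)) = ½·ln(2.3898) = 0.4356.
n = ((z_{α} + z_β)/C)² + 3.
(1.645 + 0.674) / 0.4356 = 2.319 / 0.4356 = 5.324.
n = 5.324² + 3 = 28.34 + 3 = 31.3.
Round up.

n = 32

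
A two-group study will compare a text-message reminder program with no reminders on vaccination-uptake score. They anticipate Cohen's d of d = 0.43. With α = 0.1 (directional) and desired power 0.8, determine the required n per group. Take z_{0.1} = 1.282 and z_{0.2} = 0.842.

n = 49 per group

For two independent groups with equal n: n = 2·((z_{α} + z_β) / d)².
z_{α} + z_β = 1.282 + 0.842 = 2.124.
n = 2 × (2.124 / 0.43)² = 2 × 4.940² = 2 × 24.40 = 48.8.
Round up to the next whole participant.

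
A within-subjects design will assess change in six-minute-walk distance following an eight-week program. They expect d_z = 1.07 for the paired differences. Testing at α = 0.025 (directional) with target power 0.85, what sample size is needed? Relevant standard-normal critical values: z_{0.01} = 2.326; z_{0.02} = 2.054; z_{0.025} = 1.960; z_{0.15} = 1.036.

For a paired (one-sample on differences) test: n = ((z_{α} + z_β) / d)².
z_{α} + z_β = 1.960 + 1.036 = 2.996.
n = (2.996 / 1.07)² = 2.800² = 7.84.
Round up.

n = 8 pairs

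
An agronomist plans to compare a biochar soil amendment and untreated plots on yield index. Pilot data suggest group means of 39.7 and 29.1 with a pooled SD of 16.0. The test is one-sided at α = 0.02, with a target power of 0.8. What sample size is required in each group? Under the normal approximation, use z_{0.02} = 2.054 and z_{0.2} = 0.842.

n = 39 per group

Cohen's d = |M₁ − M₂| / SD_pooled = |39.7 − 29.1| / 16.0 = 10.6 / 16.0 = 0.663.
For two independent groups with equal n: n = 2·((z_{α} + z_β) / d)².
z_{α} + z_β = 2.054 + 0.842 = 2.896.
n = 2 × (2.896 / 0.663)² = 2 × 4.368² = 2 × 19.08 = 38.2.
Round up to the next whole participant.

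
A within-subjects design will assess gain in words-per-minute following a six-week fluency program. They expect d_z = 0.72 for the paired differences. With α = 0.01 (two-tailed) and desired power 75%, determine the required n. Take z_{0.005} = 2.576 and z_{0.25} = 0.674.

For a paired (one-sample on differences) test: n = ((z_{α/2} + z_β) / d)².
z_{α/2} + z_β = 2.576 + 0.674 = 3.250.
n = (3.250 / 0.72)² = 4.514² = 20.38.
Round up.

n = 21 pairs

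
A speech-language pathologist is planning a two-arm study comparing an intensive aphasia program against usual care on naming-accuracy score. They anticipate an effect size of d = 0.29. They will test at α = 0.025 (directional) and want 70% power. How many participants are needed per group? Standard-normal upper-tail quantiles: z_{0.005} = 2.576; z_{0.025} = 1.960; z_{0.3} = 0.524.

n = 147 per group

For two independent groups with equal n: n = 2·((z_{α} + z_β) / d)².
z_{α} + z_β = 1.960 + 0.524 = 2.484.
n = 2 × (2.484 / 0.29)² = 2 × 8.566² = 2 × 73.37 = 146.7.
Round up to the next whole participant.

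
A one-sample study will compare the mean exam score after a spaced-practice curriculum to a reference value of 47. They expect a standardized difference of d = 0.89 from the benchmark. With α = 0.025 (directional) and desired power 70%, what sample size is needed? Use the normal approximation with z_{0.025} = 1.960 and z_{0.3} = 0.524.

n = 8

For a one-sample test: n = ((z_{α} + z_β) / d)².
z_{α} + z_β = 1.960 + 0.524 = 2.484.
n = (2.484 / 0.89)² = 2.791² = 7.79.
Round up.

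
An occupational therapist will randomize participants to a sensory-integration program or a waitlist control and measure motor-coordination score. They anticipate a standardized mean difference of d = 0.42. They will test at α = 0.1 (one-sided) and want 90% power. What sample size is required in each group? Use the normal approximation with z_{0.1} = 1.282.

n = 75 per group

For two independent groups with equal n: n = 2·((z_{α} + z_β) / d)².
z_{α} + z_β = 1.282 + 1.282 = 2.564.
n = 2 × (2.564 / 0.42)² = 2 × 6.105² = 2 × 37.27 = 74.5.
Round up to the next whole participant.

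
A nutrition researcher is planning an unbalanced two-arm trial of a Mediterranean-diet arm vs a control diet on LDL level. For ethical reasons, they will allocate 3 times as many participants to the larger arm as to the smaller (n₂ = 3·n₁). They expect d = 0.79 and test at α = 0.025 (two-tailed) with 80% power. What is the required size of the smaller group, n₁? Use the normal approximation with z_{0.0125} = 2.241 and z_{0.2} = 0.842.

n₁ = 21

With allocation ratio k = n₂/n₁ = 3, Var(x̄₁−x̄₂) = σ²(1/n₁ + 1/(k·n₁)) = σ²·(k+1)/(k·n₁).
So n₁ = (1 + 1/k)·((z_{α/2} + z_β)/d)² = 1.333 × (3.083/0.79)².
n₁ = 1.333 × 15.23 = 20.3.
Round up: n₁ = 21, giving n₂ = 3 × 21 = 63.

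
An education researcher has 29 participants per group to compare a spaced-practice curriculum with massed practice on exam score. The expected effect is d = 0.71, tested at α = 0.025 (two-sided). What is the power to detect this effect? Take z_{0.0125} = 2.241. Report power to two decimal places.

power ≈ 0.68

For two equal groups, power = Φ(d·√(n/2) − z_{α/2}).
d·√(n/2) = 0.71 × √(29/2) = 0.71 × 3.808 = 2.704.
z_β = 2.704 − 2.241 = 0.463.
Power = Φ(0.463) = 0.678.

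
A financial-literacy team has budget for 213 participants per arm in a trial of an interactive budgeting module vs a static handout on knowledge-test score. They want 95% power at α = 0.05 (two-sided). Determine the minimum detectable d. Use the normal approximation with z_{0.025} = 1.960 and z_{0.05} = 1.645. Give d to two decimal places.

d_min ≈ 0.35

For two independent groups of n = 213 each: d_min = (z_{α/2} + z_β)·√(2/n).
z-sum = 1.960 + 1.645 = 3.605.
d_min = 3.605 × √(2/213) = 3.605 × 0.0969 = 0.349.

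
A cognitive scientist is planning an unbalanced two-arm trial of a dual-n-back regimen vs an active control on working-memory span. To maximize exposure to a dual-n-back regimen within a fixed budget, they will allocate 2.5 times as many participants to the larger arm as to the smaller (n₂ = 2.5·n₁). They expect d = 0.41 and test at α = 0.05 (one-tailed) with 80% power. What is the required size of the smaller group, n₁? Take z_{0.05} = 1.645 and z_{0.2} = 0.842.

With allocation ratio k = n₂/n₁ = 2.5, Var(x̄₁−x̄₂) = σ²(1/n₁ + 1/(k·n₁)) = σ²·(k+1)/(k·n₁).
So n₁ = (1 + 1/k)·((z_{α} + z_β)/d)² = 1.400 × (2.487/0.41)².
n₁ = 1.400 × 36.79 = 51.5.
Round up: n₁ = 52, giving n₂ = 2.5 × 52 = 130.

n₁ = 52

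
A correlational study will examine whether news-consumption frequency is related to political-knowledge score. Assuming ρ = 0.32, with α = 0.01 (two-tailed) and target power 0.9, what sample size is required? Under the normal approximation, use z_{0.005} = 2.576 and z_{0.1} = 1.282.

Fisher's z: C = ½·ln((1+r)/(1−r)) = ½·ln(1.9412) = 0.3316.
n = ((z_{α/2} + z_β)/C)² + 3.
(2.576 + 1.282) / 0.3316 = 3.858 / 0.3316 = 11.634.
n = 11.634² + 3 = 135.36 + 3 = 138.4.
Round up.

n = 139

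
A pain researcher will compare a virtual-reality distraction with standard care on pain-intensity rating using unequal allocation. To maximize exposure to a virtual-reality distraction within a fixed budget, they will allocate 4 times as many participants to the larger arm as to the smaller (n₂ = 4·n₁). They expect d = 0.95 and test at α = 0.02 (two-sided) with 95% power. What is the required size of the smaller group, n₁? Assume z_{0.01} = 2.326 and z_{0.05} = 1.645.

With allocation ratio k = n₂/n₁ = 4, Var(x̄₁−x̄₂) = σ²(1/n₁ + 1/(k·n₁)) = σ²·(k+1)/(k·n₁).
So n₁ = (1 + 1/k)·((z_{α/2} + z_β)/d)² = 1.250 × (3.971/0.95)².
n₁ = 1.250 × 17.47 = 21.8.
Round up: n₁ = 22, giving n₂ = 4 × 22 = 88.

n₁ = 22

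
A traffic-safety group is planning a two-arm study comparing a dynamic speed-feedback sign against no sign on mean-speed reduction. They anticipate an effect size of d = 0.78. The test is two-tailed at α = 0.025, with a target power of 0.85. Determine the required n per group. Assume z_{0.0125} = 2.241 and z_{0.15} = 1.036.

For two independent groups with equal n: n = 2·((z_{α/2} + z_β) / d)².
z_{α/2} + z_β = 2.241 + 1.036 = 3.277.
n = 2 × (3.277 / 0.78)² = 2 × 4.201² = 2 × 17.65 = 35.3.
Round up to the next whole participant.

n = 36 per group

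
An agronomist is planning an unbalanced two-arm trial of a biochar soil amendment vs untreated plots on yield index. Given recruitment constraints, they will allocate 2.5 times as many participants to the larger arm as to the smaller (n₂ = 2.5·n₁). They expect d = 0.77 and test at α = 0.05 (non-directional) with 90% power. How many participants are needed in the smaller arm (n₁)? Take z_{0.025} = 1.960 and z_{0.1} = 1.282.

n₁ = 25

With allocation ratio k = n₂/n₁ = 2.5, Var(x̄₁−x̄₂) = σ²(1/n₁ + 1/(k·n₁)) = σ²·(k+1)/(k·n₁).
So n₁ = (1 + 1/k)·((z_{α/2} + z_β)/d)² = 1.400 × (3.242/0.77)².
n₁ = 1.400 × 17.73 = 24.8.
Round up: n₁ = 25, giving n₂ = ⌈2.5 × 25⌉ = ⌈62.5⌉ = 63.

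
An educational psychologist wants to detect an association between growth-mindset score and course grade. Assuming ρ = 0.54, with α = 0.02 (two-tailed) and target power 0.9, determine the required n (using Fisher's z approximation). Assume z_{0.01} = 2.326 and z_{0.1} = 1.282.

Fisher's z: C = ½·ln((1+r)/(1−r)) = ½·ln(3.3478) = 0.6042.
n = ((z_{α/2} + z_β)/C)² + 3.
(2.326 + 1.282) / 0.6042 = 3.608 / 0.6042 = 5.972.
n = 5.972² + 3 = 35.66 + 3 = 38.7.
Round up.

n = 39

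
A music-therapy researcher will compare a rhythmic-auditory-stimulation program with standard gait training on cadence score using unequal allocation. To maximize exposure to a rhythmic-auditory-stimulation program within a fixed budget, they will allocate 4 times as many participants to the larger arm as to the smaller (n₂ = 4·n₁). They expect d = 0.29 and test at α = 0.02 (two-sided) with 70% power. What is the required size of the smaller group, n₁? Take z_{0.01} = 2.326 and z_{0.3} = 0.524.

With allocation ratio k = n₂/n₁ = 4, Var(x̄₁−x̄₂) = σ²(1/n₁ + 1/(k·n₁)) = σ²·(k+1)/(k·n₁).
So n₁ = (1 + 1/k)·((z_{α/2} + z_β)/d)² = 1.250 × (2.850/0.29)².
n₁ = 1.250 × 96.58 = 120.7.
Round up: n₁ = 121, giving n₂ = 4 × 121 = 484.

n₁ = 121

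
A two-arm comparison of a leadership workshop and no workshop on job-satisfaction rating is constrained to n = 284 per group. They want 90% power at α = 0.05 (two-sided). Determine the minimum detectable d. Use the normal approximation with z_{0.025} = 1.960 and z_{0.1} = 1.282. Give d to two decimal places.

d_min ≈ 0.27

For two independent groups of n = 284 each: d_min = (z_{α/2} + z_β)·√(2/n).
z-sum = 1.960 + 1.282 = 3.242.
d_min = 3.242 × √(2/284) = 3.242 × 0.0839 = 0.272.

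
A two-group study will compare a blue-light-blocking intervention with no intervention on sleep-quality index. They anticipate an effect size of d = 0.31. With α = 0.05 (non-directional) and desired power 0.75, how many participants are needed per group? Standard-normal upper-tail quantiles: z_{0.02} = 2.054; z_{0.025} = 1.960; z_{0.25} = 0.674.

For two independent groups with equal n: n = 2·((z_{α/2} + z_β) / d)².
z_{α/2} + z_β = 1.960 + 0.674 = 2.634.
n = 2 × (2.634 / 0.31)² = 2 × 8.497² = 2 × 72.20 = 144.4.
Round up to the next whole participant.

n = 145 per group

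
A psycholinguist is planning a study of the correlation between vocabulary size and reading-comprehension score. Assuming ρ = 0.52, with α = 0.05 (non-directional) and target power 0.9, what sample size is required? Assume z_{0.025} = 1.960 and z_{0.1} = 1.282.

Fisher's z: C = ½·ln((1+r)/(1−r)) = ½·ln(3.1667) = 0.5763.
n = ((z_{α/2} + z_β)/C)² + 3.
(1.960 + 1.282) / 0.5763 = 3.242 / 0.5763 = 5.626.
n = 5.626² + 3 = 31.65 + 3 = 34.6.
Round up.

n = 35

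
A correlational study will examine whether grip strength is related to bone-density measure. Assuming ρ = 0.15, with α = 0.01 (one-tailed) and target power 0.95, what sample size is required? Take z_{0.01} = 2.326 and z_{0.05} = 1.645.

n = 694

Fisher's z: C = ½·ln((1+r)/(1−r)) = ½·ln(1.3529) = 0.1511.
n = ((z_{α} + z_β)/C)² + 3.
(2.326 + 1.645) / 0.1511 = 3.971 / 0.1511 = 26.281.
n = 26.281² + 3 = 690.67 + 3 = 693.7.
Round up.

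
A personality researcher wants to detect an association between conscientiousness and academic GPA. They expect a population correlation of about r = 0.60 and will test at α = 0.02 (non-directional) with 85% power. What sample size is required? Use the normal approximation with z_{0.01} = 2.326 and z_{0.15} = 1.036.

n = 27

Fisher's z: C = ½·ln((1+r)/(1−r)) = ½·ln(4.0000) = 0.6931.
n = ((z_{α/2} + z_β)/C)² + 3.
(2.326 + 1.036) / 0.6931 = 3.362 / 0.6931 = 4.851.
n = 4.851² + 3 = 23.53 + 3 = 26.5.
Round up.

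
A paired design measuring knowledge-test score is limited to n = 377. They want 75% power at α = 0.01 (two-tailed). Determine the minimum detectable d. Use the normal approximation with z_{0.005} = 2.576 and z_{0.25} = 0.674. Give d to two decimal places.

d_min ≈ 0.17

For a single sample (or paired design) of n = 377: d_min = (z_{α/2} + z_β)/√n.
z-sum = 2.576 + 0.674 = 3.250.
d_min = 3.250 / √377 = 3.250 / 19.416 = 0.167.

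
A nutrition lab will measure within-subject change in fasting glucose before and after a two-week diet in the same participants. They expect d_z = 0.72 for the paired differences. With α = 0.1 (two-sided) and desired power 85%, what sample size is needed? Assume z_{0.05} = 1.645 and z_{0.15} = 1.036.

For a paired (one-sample on differences) test: n = ((z_{α/2} + z_β) / d)².
z_{α/2} + z_β = 1.645 + 1.036 = 2.681.
n = (2.681 / 0.72)² = 3.724² = 13.87.
Round up.

n = 14 pairs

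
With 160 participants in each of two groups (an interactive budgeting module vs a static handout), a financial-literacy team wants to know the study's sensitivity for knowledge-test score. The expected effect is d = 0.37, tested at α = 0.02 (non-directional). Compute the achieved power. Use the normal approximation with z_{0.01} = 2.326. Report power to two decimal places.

power ≈ 0.84

For two equal groups, power = Φ(d·√(n/2) − z_{α/2}).
d·√(n/2) = 0.37 × √(160/2) = 0.37 × 8.944 = 3.309.
z_β = 3.309 − 2.326 = 0.983.
Power = Φ(0.983) = 0.837.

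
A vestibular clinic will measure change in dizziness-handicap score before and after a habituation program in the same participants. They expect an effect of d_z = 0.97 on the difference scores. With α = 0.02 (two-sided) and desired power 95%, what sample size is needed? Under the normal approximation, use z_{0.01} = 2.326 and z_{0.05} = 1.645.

For a paired (one-sample on differences) test: n = ((z_{α/2} + z_β) / d)².
z_{α/2} + z_β = 2.326 + 1.645 = 3.971.
n = (3.971 / 0.97)² = 4.094² = 16.76.
Round up.

n = 17 pairs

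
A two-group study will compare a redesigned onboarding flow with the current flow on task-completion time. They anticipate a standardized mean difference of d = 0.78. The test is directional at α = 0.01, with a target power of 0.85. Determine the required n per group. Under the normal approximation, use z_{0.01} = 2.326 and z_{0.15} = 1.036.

For two independent groups with equal n: n = 2·((z_{α} + z_β) / d)².
z_{α} + z_β = 2.326 + 1.036 = 3.362.
n = 2 × (3.362 / 0.78)² = 2 × 4.310² = 2 × 18.58 = 37.2.
Round up to the next whole participant.

n = 38 per group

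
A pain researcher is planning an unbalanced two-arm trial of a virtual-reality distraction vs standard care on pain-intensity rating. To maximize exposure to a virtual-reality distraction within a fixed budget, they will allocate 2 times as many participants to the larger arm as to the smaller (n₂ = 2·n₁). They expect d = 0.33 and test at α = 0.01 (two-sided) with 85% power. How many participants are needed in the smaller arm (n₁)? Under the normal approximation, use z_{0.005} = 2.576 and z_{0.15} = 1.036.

With allocation ratio k = n₂/n₁ = 2, Var(x̄₁−x̄₂) = σ²(1/n₁ + 1/(k·n₁)) = σ²·(k+1)/(k·n₁).
So n₁ = (1 + 1/k)·((z_{α/2} + z_β)/d)² = 1.500 × (3.612/0.33)².
n₁ = 1.500 × 119.80 = 179.7.
Round up: n₁ = 180, giving n₂ = 2 × 180 = 360.

n₁ = 180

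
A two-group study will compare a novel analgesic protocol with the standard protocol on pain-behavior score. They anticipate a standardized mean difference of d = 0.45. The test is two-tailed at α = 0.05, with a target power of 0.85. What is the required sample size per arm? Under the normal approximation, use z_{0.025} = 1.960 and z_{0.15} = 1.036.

For two independent groups with equal n: n = 2·((z_{α/2} + z_β) / d)².
z_{α/2} + z_β = 1.960 + 1.036 = 2.996.
n = 2 × (2.996 / 0.45)² = 2 × 6.658² = 2 × 44.33 = 88.7.
Round up to the next whole participant.

n = 89 per group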